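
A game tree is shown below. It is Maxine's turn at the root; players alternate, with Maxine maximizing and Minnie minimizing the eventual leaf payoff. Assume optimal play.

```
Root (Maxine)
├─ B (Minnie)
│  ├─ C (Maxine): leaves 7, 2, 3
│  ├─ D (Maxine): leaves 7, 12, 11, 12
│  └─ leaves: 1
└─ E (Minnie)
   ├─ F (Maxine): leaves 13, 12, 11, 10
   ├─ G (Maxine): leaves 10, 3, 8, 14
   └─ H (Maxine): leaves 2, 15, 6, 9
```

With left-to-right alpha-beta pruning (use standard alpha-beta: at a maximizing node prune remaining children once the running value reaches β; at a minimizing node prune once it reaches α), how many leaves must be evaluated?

15

C [α=-∞,β=+∞]: v=7
D [α=-∞,β=7]: v=7 after child 1 ≥ β → β-cutoff, skip 3
B [α=-∞,β=+∞]: v=1
F [α=1,β=+∞]: v=13
G [α=1,β=13]: v=14
H [α=1,β=13]: v=15 after child 2 ≥ β → β-cutoff, skip 2
E [α=1,β=+∞]: v=13
Root [α=-∞,β=+∞]: v=13
Leaves evaluated: 15 of 20.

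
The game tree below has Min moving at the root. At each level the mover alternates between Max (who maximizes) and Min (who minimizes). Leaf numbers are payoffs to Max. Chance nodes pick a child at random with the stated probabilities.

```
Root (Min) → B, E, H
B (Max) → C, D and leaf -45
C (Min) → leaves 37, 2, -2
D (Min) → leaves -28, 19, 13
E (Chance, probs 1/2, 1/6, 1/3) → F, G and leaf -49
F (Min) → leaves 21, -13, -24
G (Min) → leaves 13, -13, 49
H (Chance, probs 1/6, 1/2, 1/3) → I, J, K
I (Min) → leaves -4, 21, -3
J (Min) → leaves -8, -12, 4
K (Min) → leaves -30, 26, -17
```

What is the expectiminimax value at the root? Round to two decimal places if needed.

-30.5

C (Min): min(37, 2, -2) = -2
D (Min): min(-28, 19, 13) = -28
B (Max): max(-2, -28, -45) = -2
F (Min): min(21, -13, -24) = -24
G (Min): min(13, -13, 49) = -13
E (Chance): 1/2·-24 + 1/6·-13 + 1/3·-49 = -30.5
I (Min): min(-4, 21, -3) = -4
J (Min): min(-8, -12, 4) = -12
K (Min): min(-30, 26, -17) = -30
H (Chance): 1/6·-4 + 1/2·-12 + 1/3·-30 = -16.67
Root (Min): min(-2, -30.5, -16.67) = -30.5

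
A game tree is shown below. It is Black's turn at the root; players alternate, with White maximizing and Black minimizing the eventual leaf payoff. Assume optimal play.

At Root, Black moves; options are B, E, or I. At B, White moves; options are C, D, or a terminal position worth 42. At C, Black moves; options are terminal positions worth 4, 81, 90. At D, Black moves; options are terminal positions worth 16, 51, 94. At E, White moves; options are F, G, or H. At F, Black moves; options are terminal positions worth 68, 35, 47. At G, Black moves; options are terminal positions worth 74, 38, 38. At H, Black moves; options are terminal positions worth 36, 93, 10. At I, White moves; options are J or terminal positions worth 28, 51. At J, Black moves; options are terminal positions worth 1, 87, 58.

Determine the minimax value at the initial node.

38

C (Black): min(4, 81, 90) = 4
D (Black): min(16, 51, 94) = 16
B (White): max(4, 16, 42) = 42
F (Black): min(68, 35, 47) = 35
G (Black): min(74, 38, 38) = 38
H (Black): min(36, 93, 10) = 10
E (White): max(35, 38, 10) = 38
J (Black): min(1, 87, 58) = 1
I (White): max(1, 28, 51) = 51
Root (Black): min(42, 38, 51) = 38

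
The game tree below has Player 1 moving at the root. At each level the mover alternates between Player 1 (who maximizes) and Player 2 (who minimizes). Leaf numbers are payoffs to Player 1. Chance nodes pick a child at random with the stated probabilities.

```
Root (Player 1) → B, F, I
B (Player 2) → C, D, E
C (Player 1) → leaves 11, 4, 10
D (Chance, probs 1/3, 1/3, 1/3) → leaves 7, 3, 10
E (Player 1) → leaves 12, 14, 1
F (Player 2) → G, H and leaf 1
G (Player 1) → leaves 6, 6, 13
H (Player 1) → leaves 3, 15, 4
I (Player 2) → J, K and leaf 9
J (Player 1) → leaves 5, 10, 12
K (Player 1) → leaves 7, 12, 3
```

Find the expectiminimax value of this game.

C (Player 1): max(11, 4, 10) = 11
D (Chance): 1/3·7 + 1/3·3 + 1/3·10 = 6.67
E (Player 1): max(12, 14, 1) = 14
B (Player 2): min(11, 6.67, 14) = 6.67
G (Player 1): max(6, 6, 13) = 13
H (Player 1): max(3, 15, 4) = 15
F (Player 2): min(13, 15, 1) = 1
J (Player 1): max(5, 10, 12) = 12
K (Player 1): max(7, 12, 3) = 12
I (Player 2): min(12, 12, 9) = 9
Root (Player 1): max(6.67, 1, 9) = 9

9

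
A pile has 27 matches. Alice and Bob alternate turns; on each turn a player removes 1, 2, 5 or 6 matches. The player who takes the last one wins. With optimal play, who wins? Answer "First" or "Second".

First

Positions where the player to move wins (W) vs loses (L):
i:   0  1  2  3  4  5  6  7  8  9 10 11 12 13 14 15 16 17 18 19 20 21 22 23 24 25 26 27
     L  W  W  L  W  W  W  L  W  W  L  W  W  W  L  W  W  L  W  W  W  L  W  W  L  W  W  W
Position 27 is W, so the first player wins.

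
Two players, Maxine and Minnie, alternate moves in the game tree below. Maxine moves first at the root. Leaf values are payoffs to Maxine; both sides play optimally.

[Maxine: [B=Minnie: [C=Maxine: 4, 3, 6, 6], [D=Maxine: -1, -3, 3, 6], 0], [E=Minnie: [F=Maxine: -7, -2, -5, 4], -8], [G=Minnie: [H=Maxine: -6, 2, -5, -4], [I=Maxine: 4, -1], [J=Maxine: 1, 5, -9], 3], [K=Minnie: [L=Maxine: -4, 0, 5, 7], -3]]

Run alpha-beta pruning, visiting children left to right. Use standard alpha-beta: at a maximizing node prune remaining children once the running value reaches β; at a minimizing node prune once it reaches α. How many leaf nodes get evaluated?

27

C [α=-∞,β=+∞]: v=6
D [α=-∞,β=6]: v=6
B [α=-∞,β=+∞]: v=0
F [α=0,β=+∞]: v=4
E [α=0,β=+∞]: v=-8
H [α=0,β=+∞]: v=2
I [α=0,β=2]: v=4 after child 1 ≥ β → β-cutoff, skip 1
J [α=0,β=2]: v=5 after child 2 ≥ β → β-cutoff, skip 1
G [α=0,β=+∞]: v=2
L [α=2,β=+∞]: v=7
K [α=2,β=+∞]: v=-3
Root [α=-∞,β=+∞]: v=2
Leaves evaluated: 27 of 29.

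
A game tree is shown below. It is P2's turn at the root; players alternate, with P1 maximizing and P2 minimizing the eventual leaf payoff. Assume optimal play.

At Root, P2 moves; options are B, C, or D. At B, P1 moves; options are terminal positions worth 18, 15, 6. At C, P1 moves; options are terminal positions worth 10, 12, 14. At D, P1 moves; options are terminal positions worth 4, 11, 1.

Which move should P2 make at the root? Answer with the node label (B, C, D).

B (P1): max(18, 15, 6) = 18
C (P1): max(10, 12, 14) = 14
D (P1): max(4, 11, 1) = 11
Root (P2): min(18, 14, 11) = 11
P2 picks the child with the lowest value: D (value 11).

D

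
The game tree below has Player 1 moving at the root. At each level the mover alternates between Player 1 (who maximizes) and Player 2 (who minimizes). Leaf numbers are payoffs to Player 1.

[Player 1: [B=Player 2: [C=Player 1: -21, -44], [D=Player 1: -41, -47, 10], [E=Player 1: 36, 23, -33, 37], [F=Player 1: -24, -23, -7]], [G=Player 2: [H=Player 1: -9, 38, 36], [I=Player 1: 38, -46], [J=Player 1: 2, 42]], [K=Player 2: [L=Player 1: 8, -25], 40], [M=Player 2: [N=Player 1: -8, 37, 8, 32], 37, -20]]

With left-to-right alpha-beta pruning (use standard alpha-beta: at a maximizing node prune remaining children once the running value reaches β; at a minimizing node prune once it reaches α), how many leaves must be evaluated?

C [α=-∞,β=+∞]: v=-21
D [α=-∞,β=-21]: v=10
E [α=-∞,β=-21]: v=36 after child 1 ≥ β → β-cutoff, skip 3
F [α=-∞,β=-21]: v=-7
B [α=-∞,β=+∞]: v=-21
H [α=-21,β=+∞]: v=38
I [α=-21,β=38]: v=38 after child 1 ≥ β → β-cutoff, skip 1
J [α=-21,β=38]: v=42
G [α=-21,β=+∞]: v=38
L [α=38,β=+∞]: v=8
K [α=38,β=+∞]: v=8 after child 1 ≤ α → α-cutoff, skip 1
N [α=38,β=+∞]: v=37
M [α=38,β=+∞]: v=37 after child 1 ≤ α → α-cutoff, skip 2
Root [α=-∞,β=+∞]: v=38
Leaves evaluated: 21 of 28.

21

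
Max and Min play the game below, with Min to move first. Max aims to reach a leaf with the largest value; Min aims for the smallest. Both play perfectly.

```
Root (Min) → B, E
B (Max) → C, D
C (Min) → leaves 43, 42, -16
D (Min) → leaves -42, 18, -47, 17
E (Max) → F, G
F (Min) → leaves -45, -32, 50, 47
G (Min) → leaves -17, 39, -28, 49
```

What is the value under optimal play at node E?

F: min(-45, -32, 50, 47) = -45
G: min(-17, 39, -28, 49) = -28
E: max(-45, -28) = -28

-28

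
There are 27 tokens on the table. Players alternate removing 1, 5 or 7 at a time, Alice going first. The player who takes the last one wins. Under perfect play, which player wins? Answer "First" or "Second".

First

Compute winning (W) and losing (L) positions by backward induction:
i:   0  1  2  3  4  5  6  7  8  9 10 11 12 13 14 15 16 17 18 19 20 21 22 23 24 25 26 27
     L  W  L  W  L  W  L  W  L  W  L  W  L  W  L  W  L  W  L  W  L  W  L  W  L  W  L  W
Position 27 is W, so the first player wins.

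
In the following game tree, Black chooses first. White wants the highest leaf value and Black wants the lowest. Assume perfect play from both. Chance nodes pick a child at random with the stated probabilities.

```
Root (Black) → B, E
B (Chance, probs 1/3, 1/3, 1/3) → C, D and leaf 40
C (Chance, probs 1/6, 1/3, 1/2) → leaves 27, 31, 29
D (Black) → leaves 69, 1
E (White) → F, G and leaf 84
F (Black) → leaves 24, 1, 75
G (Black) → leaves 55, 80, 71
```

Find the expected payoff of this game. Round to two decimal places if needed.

23.44

C (Chance): 1/6·27 + 1/3·31 + 1/2·29 = 29.33
D (Black): min(69, 1) = 1
B (Chance): 1/3·29.33 + 1/3·1 + 1/3·40 = 23.44
F (Black): min(24, 1, 75) = 1
G (Black): min(55, 80, 71) = 55
E (White): max(1, 55, 84) = 84
Root (Black): min(23.44, 84) = 23.44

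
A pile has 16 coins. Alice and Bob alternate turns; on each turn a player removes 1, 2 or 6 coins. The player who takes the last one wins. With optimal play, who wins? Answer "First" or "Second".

First

i:   0  1  2  3  4  5  6  7  8  9 10 11 12 13 14 15 16
     L  W  W  L  W  W  W  L  W  W  L  W  W  W  L  W  W
Position 16 is W, so the first player wins.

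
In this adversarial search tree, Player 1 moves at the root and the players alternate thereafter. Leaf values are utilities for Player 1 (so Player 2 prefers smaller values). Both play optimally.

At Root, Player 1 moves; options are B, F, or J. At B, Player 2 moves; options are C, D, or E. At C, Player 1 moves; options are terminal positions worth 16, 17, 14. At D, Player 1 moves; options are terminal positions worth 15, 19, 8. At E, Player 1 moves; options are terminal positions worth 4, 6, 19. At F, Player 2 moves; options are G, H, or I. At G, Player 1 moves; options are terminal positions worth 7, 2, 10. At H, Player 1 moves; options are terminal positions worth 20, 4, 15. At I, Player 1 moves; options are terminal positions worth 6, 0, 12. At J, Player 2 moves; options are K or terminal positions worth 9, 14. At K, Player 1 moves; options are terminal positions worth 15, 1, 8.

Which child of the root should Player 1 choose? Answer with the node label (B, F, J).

B

C (Player 1): max(16, 17, 14) = 17
D (Player 1): max(15, 19, 8) = 19
E (Player 1): max(4, 6, 19) = 19
B (Player 2): min(17, 19, 19) = 17
G (Player 1): max(7, 2, 10) = 10
H (Player 1): max(20, 4, 15) = 20
I (Player 1): max(6, 0, 12) = 12
F (Player 2): min(10, 20, 12) = 10
K (Player 1): max(15, 1, 8) = 15
J (Player 2): min(15, 9, 14) = 9
Root (Player 1): max(17, 10, 9) = 17
Player 1 picks the child with the highest value: B (value 17).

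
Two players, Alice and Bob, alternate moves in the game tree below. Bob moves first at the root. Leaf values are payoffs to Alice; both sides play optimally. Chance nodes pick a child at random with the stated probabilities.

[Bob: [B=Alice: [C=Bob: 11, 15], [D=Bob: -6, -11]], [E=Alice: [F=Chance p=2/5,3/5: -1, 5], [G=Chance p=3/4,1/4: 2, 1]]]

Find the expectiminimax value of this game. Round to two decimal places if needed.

2.6

C (Bob): min(11, 15) = 11
D (Bob): min(-6, -11) = -11
B (Alice): max(11, -11) = 11
F (Chance): 2/5·-1 + 3/5·5 = 2.6
G (Chance): 3/4·2 + 1/4·1 = 1.75
E (Alice): max(2.6, 1.75) = 2.6
Root (Bob): min(11, 2.6) = 2.6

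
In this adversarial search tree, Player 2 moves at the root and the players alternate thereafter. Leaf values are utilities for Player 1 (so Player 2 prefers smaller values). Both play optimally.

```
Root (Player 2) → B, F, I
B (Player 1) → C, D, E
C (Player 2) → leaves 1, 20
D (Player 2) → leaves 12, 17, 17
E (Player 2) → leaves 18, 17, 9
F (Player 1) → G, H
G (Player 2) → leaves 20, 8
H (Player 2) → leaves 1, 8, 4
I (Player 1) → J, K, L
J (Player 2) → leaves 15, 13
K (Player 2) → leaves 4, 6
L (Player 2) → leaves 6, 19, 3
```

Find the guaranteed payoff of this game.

C (Player 2): min(1, 20) = 1
D (Player 2): min(12, 17, 17) = 12
E (Player 2): min(18, 17, 9) = 9
B (Player 1): max(1, 12, 9) = 12
G (Player 2): min(20, 8) = 8
H (Player 2): min(1, 8, 4) = 1
F (Player 1): max(8, 1) = 8
J (Player 2): min(15, 13) = 13
K (Player 2): min(4, 6) = 4
L (Player 2): min(6, 19, 3) = 3
I (Player 1): max(13, 4, 3) = 13
Root (Player 2): min(12, 8, 13) = 8

8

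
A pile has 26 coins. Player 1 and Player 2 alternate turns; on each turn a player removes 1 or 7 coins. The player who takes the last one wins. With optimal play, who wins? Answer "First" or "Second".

Second

i:   0  1  2  3  4  5  6  7  8  9 10 11 12 13 14 15 16 17 18 19 20 21 22 23 24 25 26
     L  W  L  W  L  W  L  W  L  W  L  W  L  W  L  W  L  W  L  W  L  W  L  W  L  W  L
Position 26 is L, so the second player wins.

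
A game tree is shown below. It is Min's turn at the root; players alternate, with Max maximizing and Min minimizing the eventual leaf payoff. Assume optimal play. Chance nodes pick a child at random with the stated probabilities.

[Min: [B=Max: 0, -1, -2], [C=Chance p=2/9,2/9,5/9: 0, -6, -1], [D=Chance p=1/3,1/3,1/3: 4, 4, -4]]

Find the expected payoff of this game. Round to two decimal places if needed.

-1.89

B (Max): max(0, -1, -2) = 0
C (Chance): 2/9·0 + 2/9·-6 + 5/9·-1 = -1.89
D (Chance): 1/3·4 + 1/3·4 + 1/3·-4 = 1.33
Root (Min): min(0, -1.89, 1.33) = -1.89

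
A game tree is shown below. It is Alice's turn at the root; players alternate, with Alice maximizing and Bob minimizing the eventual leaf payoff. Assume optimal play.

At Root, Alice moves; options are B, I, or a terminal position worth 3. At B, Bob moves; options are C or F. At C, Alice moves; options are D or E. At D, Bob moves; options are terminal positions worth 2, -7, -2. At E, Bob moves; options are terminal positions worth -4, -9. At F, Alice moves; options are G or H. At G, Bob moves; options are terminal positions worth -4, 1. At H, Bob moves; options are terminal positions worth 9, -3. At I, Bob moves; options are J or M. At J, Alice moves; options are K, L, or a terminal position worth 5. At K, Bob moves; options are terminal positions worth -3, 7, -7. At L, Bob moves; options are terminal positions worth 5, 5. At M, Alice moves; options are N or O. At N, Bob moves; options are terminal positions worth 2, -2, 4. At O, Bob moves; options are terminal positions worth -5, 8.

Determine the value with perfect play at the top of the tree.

3

D (Bob): min(2, -7, -2) = -7
E (Bob): min(-4, -9) = -9
C (Alice): max(-7, -9) = -7
G (Bob): min(-4, 1) = -4
H (Bob): min(9, -3) = -3
F (Alice): max(-4, -3) = -3
B (Bob): min(-7, -3) = -7
K (Bob): min(-3, 7, -7) = -7
L (Bob): min(5, 5) = 5
J (Alice): max(-7, 5, 5) = 5
N (Bob): min(2, -2, 4) = -2
O (Bob): min(-5, 8) = -5
M (Alice): max(-2, -5) = -2
I (Bob): min(5, -2) = -2
Root (Alice): max(-7, -2, 3) = 3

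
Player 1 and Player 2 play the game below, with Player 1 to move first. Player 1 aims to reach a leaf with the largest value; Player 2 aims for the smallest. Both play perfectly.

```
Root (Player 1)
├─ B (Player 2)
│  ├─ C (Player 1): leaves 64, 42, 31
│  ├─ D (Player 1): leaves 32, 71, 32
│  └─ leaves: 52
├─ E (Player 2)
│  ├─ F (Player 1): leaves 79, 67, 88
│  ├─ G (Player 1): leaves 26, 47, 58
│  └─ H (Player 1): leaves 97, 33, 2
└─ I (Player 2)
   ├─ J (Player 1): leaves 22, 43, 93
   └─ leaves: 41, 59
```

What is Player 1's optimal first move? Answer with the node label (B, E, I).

C (Player 1): max(64, 42, 31) = 64
D (Player 1): max(32, 71, 32) = 71
B (Player 2): min(64, 71, 52) = 52
F (Player 1): max(79, 67, 88) = 88
G (Player 1): max(26, 47, 58) = 58
H (Player 1): max(97, 33, 2) = 97
E (Player 2): min(88, 58, 97) = 58
J (Player 1): max(22, 43, 93) = 93
I (Player 2): min(93, 41, 59) = 41
Root (Player 1): max(52, 58, 41) = 58
Player 1 picks the child with the highest value: E (value 58).

E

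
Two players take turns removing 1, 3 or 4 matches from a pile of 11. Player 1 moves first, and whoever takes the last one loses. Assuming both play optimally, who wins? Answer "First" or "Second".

i:   0  1  2  3  4  5  6  7  8  9 10 11
     W  L  W  L  W  W  W  W  L  W  L  W
Position 11 is W, so the first player wins.

First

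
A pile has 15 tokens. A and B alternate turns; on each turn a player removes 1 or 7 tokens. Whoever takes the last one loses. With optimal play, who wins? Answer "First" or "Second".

Second

Compute winning (W) and losing (L) positions by backward induction:
i:   0  1  2  3  4  5  6  7  8  9 10 11 12 13 14 15
     W  L  W  L  W  L  W  L  W  L  W  L  W  L  W  L
Position 15 is L, so the second player wins.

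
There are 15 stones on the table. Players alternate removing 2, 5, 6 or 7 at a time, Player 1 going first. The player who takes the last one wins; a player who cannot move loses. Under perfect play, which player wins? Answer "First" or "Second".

First

Positions where the player to move wins (W) vs loses (L):
i:   0  1  2  3  4  5  6  7  8  9 10 11 12 13 14 15
     L  L  W  W  L  W  W  W  W  W  W  W  L  L  W  W
Position 15 is W, so the first player wins.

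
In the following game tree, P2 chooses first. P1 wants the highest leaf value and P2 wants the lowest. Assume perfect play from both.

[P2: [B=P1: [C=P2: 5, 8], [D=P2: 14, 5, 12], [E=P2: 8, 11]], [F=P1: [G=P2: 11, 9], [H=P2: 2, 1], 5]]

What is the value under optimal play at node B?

C: min(5, 8) = 5
D: min(14, 5, 12) = 5
E: min(8, 11) = 8
B: max(5, 5, 8) = 8

8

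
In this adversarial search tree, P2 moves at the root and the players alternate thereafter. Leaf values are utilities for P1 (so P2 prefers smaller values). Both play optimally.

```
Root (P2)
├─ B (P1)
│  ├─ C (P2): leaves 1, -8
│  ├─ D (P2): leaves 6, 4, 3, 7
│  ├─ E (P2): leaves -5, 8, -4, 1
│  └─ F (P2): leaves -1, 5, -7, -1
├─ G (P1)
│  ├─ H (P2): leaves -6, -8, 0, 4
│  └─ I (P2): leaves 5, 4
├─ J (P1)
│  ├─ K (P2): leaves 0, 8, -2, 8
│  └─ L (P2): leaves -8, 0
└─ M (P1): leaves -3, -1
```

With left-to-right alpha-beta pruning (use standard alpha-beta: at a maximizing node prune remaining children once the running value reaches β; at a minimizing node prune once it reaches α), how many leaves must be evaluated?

21

C [α=-∞,β=+∞]: v=-8
D [α=-8,β=+∞]: v=3
E [α=3,β=+∞]: v=-5 after child 1 ≤ α → α-cutoff, skip 3
F [α=3,β=+∞]: v=-1 after child 1 ≤ α → α-cutoff, skip 3
B [α=-∞,β=+∞]: v=3
H [α=-∞,β=3]: v=-8
I [α=-8,β=3]: v=4
G [α=-∞,β=3]: v=4
K [α=-∞,β=3]: v=-2
L [α=-2,β=3]: v=-8 after child 1 ≤ α → α-cutoff, skip 1
J [α=-∞,β=3]: v=-2
M [α=-∞,β=-2]: v=-1
Root [α=-∞,β=+∞]: v=-2
Leaves evaluated: 21 of 28.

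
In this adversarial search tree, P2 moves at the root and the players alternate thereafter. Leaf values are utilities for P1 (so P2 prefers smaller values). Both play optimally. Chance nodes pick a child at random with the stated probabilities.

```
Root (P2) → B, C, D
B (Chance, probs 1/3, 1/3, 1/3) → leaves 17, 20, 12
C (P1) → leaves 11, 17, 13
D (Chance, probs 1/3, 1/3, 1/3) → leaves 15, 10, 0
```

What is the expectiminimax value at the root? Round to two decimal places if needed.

8.33

B (Chance): 1/3·17 + 1/3·20 + 1/3·12 = 16.33
C (P1): max(11, 17, 13) = 17
D (Chance): 1/3·15 + 1/3·10 + 1/3·0 = 8.33
Root (P2): min(16.33, 17, 8.33) = 8.33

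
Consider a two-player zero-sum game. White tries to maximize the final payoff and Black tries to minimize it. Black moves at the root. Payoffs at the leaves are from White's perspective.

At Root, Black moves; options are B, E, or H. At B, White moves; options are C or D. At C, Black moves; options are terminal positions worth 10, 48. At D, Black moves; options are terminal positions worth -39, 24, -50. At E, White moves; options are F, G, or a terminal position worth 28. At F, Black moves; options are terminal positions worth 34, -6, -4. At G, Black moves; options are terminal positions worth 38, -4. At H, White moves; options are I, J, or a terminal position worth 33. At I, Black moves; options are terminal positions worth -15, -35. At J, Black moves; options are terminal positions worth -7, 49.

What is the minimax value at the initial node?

10

C (Black): min(10, 48) = 10
D (Black): min(-39, 24, -50) = -50
B (White): max(10, -50) = 10
F (Black): min(34, -6, -4) = -6
G (Black): min(38, -4) = -4
E (White): max(-6, -4, 28) = 28
I (Black): min(-15, -35) = -35
J (Black): min(-7, 49) = -7
H (White): max(-35, -7, 33) = 33
Root (Black): min(10, 28, 33) = 10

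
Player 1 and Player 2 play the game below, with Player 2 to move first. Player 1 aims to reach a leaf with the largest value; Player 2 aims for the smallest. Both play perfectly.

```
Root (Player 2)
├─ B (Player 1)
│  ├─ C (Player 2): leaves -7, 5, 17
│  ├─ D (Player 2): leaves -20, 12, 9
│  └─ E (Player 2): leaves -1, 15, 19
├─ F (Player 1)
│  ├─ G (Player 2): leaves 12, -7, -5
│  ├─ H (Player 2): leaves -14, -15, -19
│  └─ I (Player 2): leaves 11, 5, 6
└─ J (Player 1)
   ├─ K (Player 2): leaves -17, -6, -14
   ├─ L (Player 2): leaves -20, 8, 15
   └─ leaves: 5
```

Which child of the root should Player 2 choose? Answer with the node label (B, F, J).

B

C (Player 2): min(-7, 5, 17) = -7
D (Player 2): min(-20, 12, 9) = -20
E (Player 2): min(-1, 15, 19) = -1
B (Player 1): max(-7, -20, -1) = -1
G (Player 2): min(12, -7, -5) = -7
H (Player 2): min(-14, -15, -19) = -19
I (Player 2): min(11, 5, 6) = 5
F (Player 1): max(-7, -19, 5) = 5
K (Player 2): min(-17, -6, -14) = -17
L (Player 2): min(-20, 8, 15) = -20
J (Player 1): max(-17, -20, 5) = 5
Root (Player 2): min(-1, 5, 5) = -1
Player 2 picks the child with the lowest value: B (value -1).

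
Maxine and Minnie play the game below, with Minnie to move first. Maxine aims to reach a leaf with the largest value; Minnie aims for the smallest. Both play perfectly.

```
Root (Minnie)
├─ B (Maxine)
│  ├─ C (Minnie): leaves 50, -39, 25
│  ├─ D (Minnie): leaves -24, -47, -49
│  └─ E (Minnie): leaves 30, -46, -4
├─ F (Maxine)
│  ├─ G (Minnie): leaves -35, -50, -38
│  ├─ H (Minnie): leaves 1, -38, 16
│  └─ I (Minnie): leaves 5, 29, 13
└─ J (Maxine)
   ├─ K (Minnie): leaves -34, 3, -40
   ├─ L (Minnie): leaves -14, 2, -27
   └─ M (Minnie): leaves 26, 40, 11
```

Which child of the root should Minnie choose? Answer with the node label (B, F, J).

C (Minnie): min(50, -39, 25) = -39
D (Minnie): min(-24, -47, -49) = -49
E (Minnie): min(30, -46, -4) = -46
B (Maxine): max(-39, -49, -46) = -39
G (Minnie): min(-35, -50, -38) = -50
H (Minnie): min(1, -38, 16) = -38
I (Minnie): min(5, 29, 13) = 5
F (Maxine): max(-50, -38, 5) = 5
K (Minnie): min(-34, 3, -40) = -40
L (Minnie): min(-14, 2, -27) = -27
M (Minnie): min(26, 40, 11) = 11
J (Maxine): max(-40, -27, 11) = 11
Root (Minnie): min(-39, 5, 11) = -39
Minnie picks the child with the lowest value: B (value -39).

B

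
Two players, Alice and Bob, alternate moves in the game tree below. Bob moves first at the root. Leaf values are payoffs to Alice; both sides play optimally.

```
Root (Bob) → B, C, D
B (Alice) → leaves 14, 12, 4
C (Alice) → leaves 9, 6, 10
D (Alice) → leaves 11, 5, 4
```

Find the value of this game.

B (Alice): max(14, 12, 4) = 14
C (Alice): max(9, 6, 10) = 10
D (Alice): max(11, 5, 4) = 11
Root (Bob): min(14, 10, 11) = 10

10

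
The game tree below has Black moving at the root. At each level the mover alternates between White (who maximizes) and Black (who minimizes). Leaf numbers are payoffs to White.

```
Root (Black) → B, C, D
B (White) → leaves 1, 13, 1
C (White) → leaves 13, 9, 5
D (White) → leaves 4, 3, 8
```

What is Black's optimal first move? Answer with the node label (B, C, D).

B (White): max(1, 13, 1) = 13
C (White): max(13, 9, 5) = 13
D (White): max(4, 3, 8) = 8
Root (Black): min(13, 13, 8) = 8
Black picks the child with the lowest value: D (value 8).

D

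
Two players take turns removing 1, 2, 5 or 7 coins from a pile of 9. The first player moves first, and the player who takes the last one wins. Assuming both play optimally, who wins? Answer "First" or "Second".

Second

Mark each pile size as W (mover wins) or L (mover loses):
i:   0  1  2  3  4  5  6  7  8  9
     L  W  W  L  W  W  L  W  W  L
Position 9 is L, so the second player wins.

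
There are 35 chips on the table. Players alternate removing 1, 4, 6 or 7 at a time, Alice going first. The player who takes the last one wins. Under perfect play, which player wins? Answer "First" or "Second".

W/L table (W = player to move can force a win):
i:   0  1  2  3  4  5  6  7  8  9 10 11 12 13 14 15 16 17 18 19 20 21 22 23 24 25 26 27 28 29 30 31 32 33 34 35
     L  W  L  W  W  L  W  W  W  W  L  W  W  L  W  L  W  W  L  W  W  W  W  L  W  W  L  W  L  W  W  L  W  W  W  W
Position 35 is W, so the first player wins.

First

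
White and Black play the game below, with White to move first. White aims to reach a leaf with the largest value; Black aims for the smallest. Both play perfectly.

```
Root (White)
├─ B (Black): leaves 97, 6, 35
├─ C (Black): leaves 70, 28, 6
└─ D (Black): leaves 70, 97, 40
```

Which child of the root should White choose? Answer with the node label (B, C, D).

B (Black): min(97, 6, 35) = 6
C (Black): min(70, 28, 6) = 6
D (Black): min(70, 97, 40) = 40
Root (White): max(6, 6, 40) = 40
White picks the child with the highest value: D (value 40).

D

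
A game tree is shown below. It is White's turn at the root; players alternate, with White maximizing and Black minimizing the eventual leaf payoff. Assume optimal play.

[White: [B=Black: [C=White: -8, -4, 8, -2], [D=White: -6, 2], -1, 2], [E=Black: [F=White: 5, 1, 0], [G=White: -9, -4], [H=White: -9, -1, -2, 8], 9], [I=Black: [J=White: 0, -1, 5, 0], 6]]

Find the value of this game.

C (White): max(-8, -4, 8, -2) = 8
D (White): max(-6, 2) = 2
B (Black): min(8, 2, -1, 2) = -1
F (White): max(5, 1, 0) = 5
G (White): max(-9, -4) = -4
H (White): max(-9, -1, -2, 8) = 8
E (Black): min(5, -4, 8, 9) = -4
J (White): max(0, -1, 5, 0) = 5
I (Black): min(5, 6) = 5
Root (White): max(-1, -4, 5) = 5

5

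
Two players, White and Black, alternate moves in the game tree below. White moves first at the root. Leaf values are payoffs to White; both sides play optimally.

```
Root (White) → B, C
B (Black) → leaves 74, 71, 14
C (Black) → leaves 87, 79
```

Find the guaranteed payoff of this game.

79

B (Black): min(74, 71, 14) = 14
C (Black): min(87, 79) = 79
Root (White): max(14, 79) = 79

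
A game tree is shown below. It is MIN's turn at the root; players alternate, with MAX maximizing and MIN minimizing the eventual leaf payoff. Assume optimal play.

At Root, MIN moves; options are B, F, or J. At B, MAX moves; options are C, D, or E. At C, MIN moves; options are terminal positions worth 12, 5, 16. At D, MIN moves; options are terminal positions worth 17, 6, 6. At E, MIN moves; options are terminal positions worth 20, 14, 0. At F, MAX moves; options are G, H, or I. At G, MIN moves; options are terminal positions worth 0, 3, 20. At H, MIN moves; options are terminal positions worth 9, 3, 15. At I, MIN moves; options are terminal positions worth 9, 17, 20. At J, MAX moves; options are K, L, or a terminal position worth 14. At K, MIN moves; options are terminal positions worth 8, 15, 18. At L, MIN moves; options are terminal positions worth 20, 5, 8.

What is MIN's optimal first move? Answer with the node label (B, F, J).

C (MIN): min(12, 5, 16) = 5
D (MIN): min(17, 6, 6) = 6
E (MIN): min(20, 14, 0) = 0
B (MAX): max(5, 6, 0) = 6
G (MIN): min(0, 3, 20) = 0
H (MIN): min(9, 3, 15) = 3
I (MIN): min(9, 17, 20) = 9
F (MAX): max(0, 3, 9) = 9
K (MIN): min(8, 15, 18) = 8
L (MIN): min(20, 5, 8) = 5
J (MAX): max(8, 5, 14) = 14
Root (MIN): min(6, 9, 14) = 6
MIN picks the child with the lowest value: B (value 6).

B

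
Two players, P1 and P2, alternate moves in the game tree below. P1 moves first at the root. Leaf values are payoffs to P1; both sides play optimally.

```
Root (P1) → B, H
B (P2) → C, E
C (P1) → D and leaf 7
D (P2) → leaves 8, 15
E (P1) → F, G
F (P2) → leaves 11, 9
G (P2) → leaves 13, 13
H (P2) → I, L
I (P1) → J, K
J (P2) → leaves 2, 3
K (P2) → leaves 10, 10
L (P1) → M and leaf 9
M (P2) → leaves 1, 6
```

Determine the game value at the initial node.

D (P2): min(8, 15) = 8
C (P1): max(8, 7) = 8
F (P2): min(11, 9) = 9
G (P2): min(13, 13) = 13
E (P1): max(9, 13) = 13
B (P2): min(8, 13) = 8
J (P2): min(2, 3) = 2
K (P2): min(10, 10) = 10
I (P1): max(2, 10) = 10
M (P2): min(1, 6) = 1
L (P1): max(1, 9) = 9
H (P2): min(10, 9) = 9
Root (P1): max(8, 9) = 9

9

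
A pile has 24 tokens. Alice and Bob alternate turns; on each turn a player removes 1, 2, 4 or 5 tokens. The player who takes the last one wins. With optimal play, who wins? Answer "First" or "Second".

Second

Mark each pile size as W (mover wins) or L (mover loses):
i:   0  1  2  3  4  5  6  7  8  9 10 11 12 13 14 15 16 17 18 19 20 21 22 23 24
     L  W  W  L  W  W  L  W  W  L  W  W  L  W  W  L  W  W  L  W  W  L  W  W  L
Position 24 is L, so the second player wins.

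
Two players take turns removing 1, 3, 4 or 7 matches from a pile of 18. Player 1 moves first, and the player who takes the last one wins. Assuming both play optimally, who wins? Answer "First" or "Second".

W/L table (W = player to move can force a win):
i:   0  1  2  3  4  5  6  7  8  9 10 11 12 13 14 15 16 17 18
     L  W  L  W  W  W  W  W  L  W  L  W  W  W  W  W  L  W  L
Position 18 is L, so the second player wins.

Second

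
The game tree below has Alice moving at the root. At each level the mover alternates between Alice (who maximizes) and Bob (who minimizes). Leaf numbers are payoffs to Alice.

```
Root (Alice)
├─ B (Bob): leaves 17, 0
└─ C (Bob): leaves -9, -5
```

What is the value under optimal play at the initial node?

B (Bob): min(17, 0) = 0
C (Bob): min(-9, -5) = -9
Root (Alice): max(0, -9) = 0

0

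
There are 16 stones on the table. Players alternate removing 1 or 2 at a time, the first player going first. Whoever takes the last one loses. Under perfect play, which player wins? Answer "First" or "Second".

i:   0  1  2  3  4  5  6  7  8  9 10 11 12 13 14 15 16
     W  L  W  W  L  W  W  L  W  W  L  W  W  L  W  W  L
Position 16 is L, so the second player wins.

Second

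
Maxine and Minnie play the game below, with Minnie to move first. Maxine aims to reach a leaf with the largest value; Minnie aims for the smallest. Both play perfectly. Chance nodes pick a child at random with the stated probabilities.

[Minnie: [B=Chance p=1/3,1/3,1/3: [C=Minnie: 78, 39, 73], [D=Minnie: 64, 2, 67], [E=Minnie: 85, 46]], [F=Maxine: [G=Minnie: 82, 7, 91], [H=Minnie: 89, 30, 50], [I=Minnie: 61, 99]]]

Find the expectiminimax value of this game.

C (Minnie): min(78, 39, 73) = 39
D (Minnie): min(64, 2, 67) = 2
E (Minnie): min(85, 46) = 46
B (Chance): 1/3·39 + 1/3·2 + 1/3·46 = 29
G (Minnie): min(82, 7, 91) = 7
H (Minnie): min(89, 30, 50) = 30
I (Minnie): min(61, 99) = 61
F (Maxine): max(7, 30, 61) = 61
Root (Minnie): min(29, 61) = 29

29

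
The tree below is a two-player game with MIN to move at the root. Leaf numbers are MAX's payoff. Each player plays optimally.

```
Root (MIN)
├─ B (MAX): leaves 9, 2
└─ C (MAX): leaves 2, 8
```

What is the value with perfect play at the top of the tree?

B (MAX): max(9, 2) = 9
C (MAX): max(2, 8) = 8
Root (MIN): min(9, 8) = 8

8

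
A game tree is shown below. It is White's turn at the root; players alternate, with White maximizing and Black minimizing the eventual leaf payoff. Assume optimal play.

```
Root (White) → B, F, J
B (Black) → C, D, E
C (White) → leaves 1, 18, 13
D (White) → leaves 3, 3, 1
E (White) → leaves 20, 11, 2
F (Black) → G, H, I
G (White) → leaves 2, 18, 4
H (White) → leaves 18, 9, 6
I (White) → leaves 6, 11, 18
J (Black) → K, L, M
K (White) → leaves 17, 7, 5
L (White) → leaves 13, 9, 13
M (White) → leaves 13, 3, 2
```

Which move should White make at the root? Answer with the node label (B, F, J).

F

C (White): max(1, 18, 13) = 18
D (White): max(3, 3, 1) = 3
E (White): max(20, 11, 2) = 20
B (Black): min(18, 3, 20) = 3
G (White): max(2, 18, 4) = 18
H (White): max(18, 9, 6) = 18
I (White): max(6, 11, 18) = 18
F (Black): min(18, 18, 18) = 18
K (White): max(17, 7, 5) = 17
L (White): max(13, 9, 13) = 13
M (White): max(13, 3, 2) = 13
J (Black): min(17, 13, 13) = 13
Root (White): max(3, 18, 13) = 18
White picks the child with the highest value: F (value 18).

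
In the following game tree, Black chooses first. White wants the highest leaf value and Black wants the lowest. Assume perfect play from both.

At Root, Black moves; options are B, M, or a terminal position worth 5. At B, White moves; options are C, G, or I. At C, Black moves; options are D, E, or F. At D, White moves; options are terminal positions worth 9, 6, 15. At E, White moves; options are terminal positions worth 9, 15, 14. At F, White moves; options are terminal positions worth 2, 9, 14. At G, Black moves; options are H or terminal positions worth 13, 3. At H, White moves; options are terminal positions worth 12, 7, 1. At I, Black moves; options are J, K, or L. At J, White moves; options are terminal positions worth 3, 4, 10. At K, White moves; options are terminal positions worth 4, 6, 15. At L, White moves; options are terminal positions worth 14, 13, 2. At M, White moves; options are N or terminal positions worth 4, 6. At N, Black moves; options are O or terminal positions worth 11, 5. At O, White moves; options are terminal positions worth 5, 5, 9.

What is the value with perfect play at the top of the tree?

D (White): max(9, 6, 15) = 15
E (White): max(9, 15, 14) = 15
F (White): max(2, 9, 14) = 14
C (Black): min(15, 15, 14) = 14
H (White): max(12, 7, 1) = 12
G (Black): min(12, 13, 3) = 3
J (White): max(3, 4, 10) = 10
K (White): max(4, 6, 15) = 15
L (White): max(14, 13, 2) = 14
I (Black): min(10, 15, 14) = 10
B (White): max(14, 3, 10) = 14
O (White): max(5, 5, 9) = 9
N (Black): min(9, 11, 5) = 5
M (White): max(5, 4, 6) = 6
Root (Black): min(14, 6, 5) = 5

5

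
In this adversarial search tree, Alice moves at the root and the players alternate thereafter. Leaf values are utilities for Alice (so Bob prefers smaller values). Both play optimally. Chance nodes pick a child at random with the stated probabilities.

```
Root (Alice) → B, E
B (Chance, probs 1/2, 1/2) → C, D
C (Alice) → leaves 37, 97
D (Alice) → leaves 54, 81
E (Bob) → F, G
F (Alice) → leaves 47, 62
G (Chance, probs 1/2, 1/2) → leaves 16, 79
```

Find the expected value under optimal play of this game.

89

C (Alice): max(37, 97) = 97
D (Alice): max(54, 81) = 81
B (Chance): 1/2·97 + 1/2·81 = 89
F (Alice): max(47, 62) = 62
G (Chance): 1/2·16 + 1/2·79 = 47.5
E (Bob): min(62, 47.5) = 47.5
Root (Alice): max(89, 47.5) = 89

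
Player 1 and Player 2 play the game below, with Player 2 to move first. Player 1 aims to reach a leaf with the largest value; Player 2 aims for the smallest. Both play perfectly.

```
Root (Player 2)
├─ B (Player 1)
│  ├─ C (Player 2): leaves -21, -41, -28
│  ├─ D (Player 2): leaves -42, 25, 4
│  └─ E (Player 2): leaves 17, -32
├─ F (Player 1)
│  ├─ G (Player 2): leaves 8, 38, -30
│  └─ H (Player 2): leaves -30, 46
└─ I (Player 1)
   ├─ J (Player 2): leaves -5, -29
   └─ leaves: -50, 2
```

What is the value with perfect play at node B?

C: min(-21, -41, -28) = -41
D: min(-42, 25, 4) = -42
E: min(17, -32) = -32
B: max(-41, -42, -32) = -32

-32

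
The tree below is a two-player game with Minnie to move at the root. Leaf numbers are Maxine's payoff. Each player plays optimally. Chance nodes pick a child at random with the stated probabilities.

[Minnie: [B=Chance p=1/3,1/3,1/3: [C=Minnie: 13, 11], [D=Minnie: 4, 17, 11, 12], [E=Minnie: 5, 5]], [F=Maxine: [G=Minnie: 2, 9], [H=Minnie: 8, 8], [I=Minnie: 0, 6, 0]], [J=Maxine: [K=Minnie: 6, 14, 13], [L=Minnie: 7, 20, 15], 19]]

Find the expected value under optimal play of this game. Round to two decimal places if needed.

6.67

C (Minnie): min(13, 11) = 11
D (Minnie): min(4, 17, 11, 12) = 4
E (Minnie): min(5, 5) = 5
B (Chance): 1/3·11 + 1/3·4 + 1/3·5 = 6.67
G (Minnie): min(2, 9) = 2
H (Minnie): min(8, 8) = 8
I (Minnie): min(0, 6, 0) = 0
F (Maxine): max(2, 8, 0) = 8
K (Minnie): min(6, 14, 13) = 6
L (Minnie): min(7, 20, 15) = 7
J (Maxine): max(6, 7, 19) = 19
Root (Minnie): min(6.67, 8, 19) = 6.67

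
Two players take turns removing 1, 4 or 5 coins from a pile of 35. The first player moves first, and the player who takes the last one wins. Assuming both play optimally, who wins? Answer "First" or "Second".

Positions where the player to move wins (W) vs loses (L):
i:   0  1  2  3  4  5  6  7  8  9 10 11 12 13 14 15 16 17 18 19 20 21 22 23 24 25 26 27 28 29 30 31 32 33 34 35
     L  W  L  W  W  W  W  W  L  W  L  W  W  W  W  W  L  W  L  W  W  W  W  W  L  W  L  W  W  W  W  W  L  W  L  W
Position 35 is W, so the first player wins.

First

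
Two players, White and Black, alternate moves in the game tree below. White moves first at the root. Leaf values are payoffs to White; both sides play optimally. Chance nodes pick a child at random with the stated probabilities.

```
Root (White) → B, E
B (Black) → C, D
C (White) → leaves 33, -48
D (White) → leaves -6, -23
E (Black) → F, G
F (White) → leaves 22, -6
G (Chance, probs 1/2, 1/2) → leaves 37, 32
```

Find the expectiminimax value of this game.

C (White): max(33, -48) = 33
D (White): max(-6, -23) = -6
B (Black): min(33, -6) = -6
F (White): max(22, -6) = 22
G (Chance): 1/2·37 + 1/2·32 = 34.5
E (Black): min(22, 34.5) = 22
Root (White): max(-6, 22) = 22

22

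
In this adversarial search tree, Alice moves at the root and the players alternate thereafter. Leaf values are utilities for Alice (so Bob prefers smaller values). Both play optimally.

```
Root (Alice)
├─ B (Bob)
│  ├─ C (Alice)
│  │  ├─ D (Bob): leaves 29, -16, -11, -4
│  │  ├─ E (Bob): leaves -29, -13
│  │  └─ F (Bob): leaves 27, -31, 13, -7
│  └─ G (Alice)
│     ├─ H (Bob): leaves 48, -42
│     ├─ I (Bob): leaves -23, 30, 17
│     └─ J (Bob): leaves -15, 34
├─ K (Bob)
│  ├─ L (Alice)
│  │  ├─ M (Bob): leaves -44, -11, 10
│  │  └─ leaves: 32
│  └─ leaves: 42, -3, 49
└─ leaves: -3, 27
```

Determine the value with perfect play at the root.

D (Bob): min(29, -16, -11, -4) = -16
E (Bob): min(-29, -13) = -29
F (Bob): min(27, -31, 13, -7) = -31
C (Alice): max(-16, -29, -31) = -16
H (Bob): min(48, -42) = -42
I (Bob): min(-23, 30, 17) = -23
J (Bob): min(-15, 34) = -15
G (Alice): max(-42, -23, -15) = -15
B (Bob): min(-16, -15) = -16
M (Bob): min(-44, -11, 10) = -44
L (Alice): max(-44, 32) = 32
K (Bob): min(32, 42, -3, 49) = -3
Root (Alice): max(-16, -3, -3, 27) = 27

27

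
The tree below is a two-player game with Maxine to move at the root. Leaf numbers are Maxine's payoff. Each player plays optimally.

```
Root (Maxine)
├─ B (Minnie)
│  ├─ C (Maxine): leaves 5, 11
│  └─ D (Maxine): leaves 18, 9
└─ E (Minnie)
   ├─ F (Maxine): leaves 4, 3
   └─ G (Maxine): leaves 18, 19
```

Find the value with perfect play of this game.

C (Maxine): max(5, 11) = 11
D (Maxine): max(18, 9) = 18
B (Minnie): min(11, 18) = 11
F (Maxine): max(4, 3) = 4
G (Maxine): max(18, 19) = 19
E (Minnie): min(4, 19) = 4
Root (Maxine): max(11, 4) = 11

11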